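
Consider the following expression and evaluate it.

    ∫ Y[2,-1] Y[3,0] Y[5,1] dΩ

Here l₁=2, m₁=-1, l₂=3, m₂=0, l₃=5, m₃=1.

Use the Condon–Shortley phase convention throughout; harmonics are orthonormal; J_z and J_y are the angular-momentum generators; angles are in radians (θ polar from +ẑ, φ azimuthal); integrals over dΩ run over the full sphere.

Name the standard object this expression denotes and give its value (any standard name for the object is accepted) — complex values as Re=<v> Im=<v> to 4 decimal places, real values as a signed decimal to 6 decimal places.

Gaunt coefficient, -0.214318

This is a Gaunt coefficient — the integral of a triple product of spherical harmonics over the sphere.
Rules hold: Σm=0, L=10 even, 1≤5≤5.
N = 5·7·11 = 385
Δ = 0!·4!·6!/11! = 1/2310
Racah Σ t=0..0: t=0:+1/144 = 1/144
⇒ 3j(2 3 5; 0 0 0)² = 10/231, sgn -1
Racah Σ t=0..0: t=0:+1/216 = 1/216
⇒ 3j(2 3 5; -1 0 1)² = 8/231, sgn +1
4πI² = N·(3j₀)²·(3jₘ)² = 400/693
I = -1·√(0.577201/4π) = -0.21431790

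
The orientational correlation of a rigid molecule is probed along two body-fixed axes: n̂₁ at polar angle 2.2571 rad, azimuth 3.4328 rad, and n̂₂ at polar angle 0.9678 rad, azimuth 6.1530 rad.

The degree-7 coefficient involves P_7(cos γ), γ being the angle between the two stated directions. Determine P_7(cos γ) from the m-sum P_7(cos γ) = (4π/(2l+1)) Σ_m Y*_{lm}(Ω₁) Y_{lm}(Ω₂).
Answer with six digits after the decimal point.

0.095724

Addition theorem: P_7(cos γ) = (4π/15) Σ_m Y*_{lm}(Ω₁) Y_{lm}(Ω₂), m = −7…7:
  term(m=-7) = 0.01046 - 0.00203j   from Y*(Ω₁)=0.03737 - 0.07401j, Y(Ω₂)=0.07878 + 0.10162j
  term(m=-6) = 0.06884 - 0.04844j   from Y*(Ω₁)=0.04460 - 0.25016j, Y(Ω₂)=0.23523 + 0.23323j
  term(m=-5) = 0.09696 - 0.16317j   from Y*(Ω₁)=-0.04913 - 0.42620j, Y(Ω₂)=0.35196 + 0.26807j
  term(m=-4) = 0.00958 - 0.08309j   from Y*(Ω₁)=-0.14602 - 0.33971j, Y(Ω₂)=0.19622 + 0.11254j
  term(m=-3) = -0.00146 - 0.00461j   from Y*(Ω₁)=0.01462 + 0.01745j, Y(Ω₂)=-0.19636 - 0.08084j
  term(m=-2) = -0.08115 - 0.09104j   from Y*(Ω₁)=0.30290 + 0.19950j, Y(Ω₂)=-0.32492 - 0.08657j
  term(m=-1) = 0.00999 + 0.00448j   from Y*(Ω₁)=0.13393 + 0.04014j, Y(Ω₂)=0.07764 + 0.01017j
  term(m=+0) = -0.11219 + 0.00000j   from Y*(Ω₁)=-0.32555 + 0.00000j, Y(Ω₂)=0.34461 + 0.00000j
  term(m=+1) = 0.00999 - 0.00448j   from Y*(Ω₁)=-0.13393 + 0.04014j, Y(Ω₂)=-0.07764 + 0.01017j
  term(m=+2) = -0.08115 + 0.09104j   from Y*(Ω₁)=0.30290 - 0.19950j, Y(Ω₂)=-0.32492 + 0.08657j
  term(m=+3) = -0.00146 + 0.00461j   from Y*(Ω₁)=-0.01462 + 0.01745j, Y(Ω₂)=0.19636 - 0.08084j
  term(m=+4) = 0.00958 + 0.08309j   from Y*(Ω₁)=-0.14602 + 0.33971j, Y(Ω₂)=0.19622 - 0.11254j
  term(m=+5) = 0.09696 + 0.16317j   from Y*(Ω₁)=0.04913 - 0.42620j, Y(Ω₂)=-0.35196 + 0.26807j
  term(m=+6) = 0.06884 + 0.04844j   from Y*(Ω₁)=0.04460 + 0.25016j, Y(Ω₂)=0.23523 - 0.23323j
  term(m=+7) = 0.01046 + 0.00203j   from Y*(Ω₁)=-0.03737 - 0.07401j, Y(Ω₂)=-0.07878 + 0.10162j
Σ over m = 0.11426 - 0.00000j; ×(4π/15) → 0.09572 - 0.00000j. Real part: 0.095724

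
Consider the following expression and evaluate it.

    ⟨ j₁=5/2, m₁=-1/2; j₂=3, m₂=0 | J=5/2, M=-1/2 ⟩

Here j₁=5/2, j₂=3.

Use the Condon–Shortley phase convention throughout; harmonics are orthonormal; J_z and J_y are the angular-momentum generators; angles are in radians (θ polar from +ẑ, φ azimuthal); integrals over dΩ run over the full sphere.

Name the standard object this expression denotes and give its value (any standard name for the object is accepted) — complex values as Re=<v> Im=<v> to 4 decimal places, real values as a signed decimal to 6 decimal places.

Clebsch–Gordan coefficient, +√(8/105) ≈ +0.276026

This is a Clebsch–Gordan (vector-coupling) coefficient.
triangle: 3!·2!·3!/9! = 72/362880
(j±m)!: 2!·3!·3!·3!·2!·3! = 5184
prefactor² = (2J+1)·Δ·N² = 216/35
  k=1: −1/(1!·2!·2!·2!·0!·1!) = -1/8
  k=2: +1/(2!·1!·1!·1!·1!·2!) = 1/4
  k=3: −1/(3!·0!·0!·0!·2!·3!) = -1/72
Σ = 1/9  ⇒  CG² = 216/35·(1/9)² = 8/105
CG = +√(8/105) = +0.276026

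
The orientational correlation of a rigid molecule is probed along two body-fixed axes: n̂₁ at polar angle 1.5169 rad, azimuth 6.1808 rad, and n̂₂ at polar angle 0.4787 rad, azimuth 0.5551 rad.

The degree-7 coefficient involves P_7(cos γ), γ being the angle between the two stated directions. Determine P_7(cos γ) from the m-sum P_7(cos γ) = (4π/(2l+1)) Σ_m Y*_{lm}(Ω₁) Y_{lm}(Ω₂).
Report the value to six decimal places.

0.015164

Term-by-term m-sum for l=7 (normalisation 4π/15 = 0.837758):
  term(m=-7) = (-0.000120, 0.001082)   from Y*(Ω₁)=(0.373204, -0.325151), Y(Ω₂)=(-0.001619, 0.001490)
  term(m=-6) = (-0.001100, 0.001141)   from Y*(Ω₁)=(0.081648, -0.057591), Y(Ω₂)=(-0.015580, 0.002980)
  term(m=-5) = (0.024387, -0.003582)   from Y*(Ω₁)=(-0.305593, 0.171710), Y(Ω₂)=(-0.065660, -0.025172)
  term(m=-4) = (0.021558, 0.012105)   from Y*(Ω₁)=(-0.106801, 0.046361), Y(Ω₂)=(-0.128447, -0.169102)
  term(m=-3) = (-0.052015, -0.122460)   from Y*(Ω₁)=(0.295006, -0.093574), Y(Ω₂)=(-0.040566, -0.427979)
  term(m=-2) = (0.015727, -0.060128)   from Y*(Ω₁)=(0.120810, -0.025090), Y(Ω₂)=(0.223886, -0.451209)
  term(m=-1) = (-0.026699, 0.020614)   from Y*(Ω₁)=(-0.292644, 0.030068), Y(Ω₂)=(0.097441, -0.060428)
  term(m=+0) = (0.054624, 0.000000)   from Y*(Ω₁)=(-0.125406, -0.000000), Y(Ω₂)=(-0.435576, 0.000000)
  term(m=+1) = (-0.026699, -0.020614)   from Y*(Ω₁)=(0.292644, 0.030068), Y(Ω₂)=(-0.097441, -0.060428)
  term(m=+2) = (0.015727, 0.060128)   from Y*(Ω₁)=(0.120810, 0.025090), Y(Ω₂)=(0.223886, 0.451209)
  term(m=+3) = (-0.052015, 0.122460)   from Y*(Ω₁)=(-0.295006, -0.093574), Y(Ω₂)=(0.040566, -0.427979)
  term(m=+4) = (0.021558, -0.012105)   from Y*(Ω₁)=(-0.106801, -0.046361), Y(Ω₂)=(-0.128447, 0.169102)
  term(m=+5) = (0.024387, 0.003582)   from Y*(Ω₁)=(0.305593, 0.171710), Y(Ω₂)=(0.065660, -0.025172)
  term(m=+6) = (-0.001100, -0.001141)   from Y*(Ω₁)=(0.081648, 0.057591), Y(Ω₂)=(-0.015580, -0.002980)
  term(m=+7) = (-0.000120, -0.001082)   from Y*(Ω₁)=(-0.373204, -0.325151), Y(Ω₂)=(0.001619, 0.001490)
Accumulated sum (0.018101, -0.000000); after 4π/(2l+1) scaling, (0.015164, -0.000000) ⇒ P_7 = 0.015164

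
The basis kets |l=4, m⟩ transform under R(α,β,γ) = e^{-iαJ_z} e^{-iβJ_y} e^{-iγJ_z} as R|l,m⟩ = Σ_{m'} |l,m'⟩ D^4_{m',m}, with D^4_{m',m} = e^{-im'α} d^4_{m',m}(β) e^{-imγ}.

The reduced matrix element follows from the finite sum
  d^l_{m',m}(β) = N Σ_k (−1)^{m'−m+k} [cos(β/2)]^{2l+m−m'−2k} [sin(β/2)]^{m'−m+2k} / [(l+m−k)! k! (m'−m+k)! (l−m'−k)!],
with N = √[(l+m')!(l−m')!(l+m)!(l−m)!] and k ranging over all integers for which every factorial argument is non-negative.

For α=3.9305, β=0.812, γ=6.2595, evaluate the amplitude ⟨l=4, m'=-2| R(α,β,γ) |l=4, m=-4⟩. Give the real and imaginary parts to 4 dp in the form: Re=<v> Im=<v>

Split into d^4_{-2,-4}(β=0.8120) × two z-phases.
Half-angle: c=0.918708, s=0.394938. N=√(2·720·1·40320)=7619.763776
The bounds max(0,m−m')=0 and min(l+m,l−m')=0 give 1 term
  k=0: (−1)^2·7619.7638/(1440)·0.9187^6·0.3949^2 = +0.496250
d^4_{-2,-4}(0.8120) = +0.496250
D = (-0.007018+0.999975i)·(+0.496250)·(+0.995515-0.094600i) = +0.043477+0.494342i

Re=0.0435 Im=0.4943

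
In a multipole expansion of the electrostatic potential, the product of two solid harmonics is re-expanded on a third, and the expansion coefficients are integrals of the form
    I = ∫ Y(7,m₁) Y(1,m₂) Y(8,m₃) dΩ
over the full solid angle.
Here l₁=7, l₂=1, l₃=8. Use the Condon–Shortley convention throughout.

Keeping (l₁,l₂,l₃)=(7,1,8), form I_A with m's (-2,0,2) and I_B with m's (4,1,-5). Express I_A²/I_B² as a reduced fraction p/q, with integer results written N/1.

Same 7,1,8: normalisation and zero-m 3j drop out of the ratio.
A: Δ: 0! 14! 2! / 17! → 1/2040; sum: t=0:+1/43545600 = 1/43545600; 3j²(7 1 8; -2 0 2) = Δ·Π!·Σ² = 1/34  (sign +1)
B: Δ: 0! 14! 2! / 17! → 1/2040; sum: t=0:+1/479001600 = 1/479001600; 3j²(7 1 8; 4 1 -5) = Δ·Π!·Σ² = 13/340  (sign -1)
I_A²/I_B² = (1/34)/(13/340) = 10/13

10/13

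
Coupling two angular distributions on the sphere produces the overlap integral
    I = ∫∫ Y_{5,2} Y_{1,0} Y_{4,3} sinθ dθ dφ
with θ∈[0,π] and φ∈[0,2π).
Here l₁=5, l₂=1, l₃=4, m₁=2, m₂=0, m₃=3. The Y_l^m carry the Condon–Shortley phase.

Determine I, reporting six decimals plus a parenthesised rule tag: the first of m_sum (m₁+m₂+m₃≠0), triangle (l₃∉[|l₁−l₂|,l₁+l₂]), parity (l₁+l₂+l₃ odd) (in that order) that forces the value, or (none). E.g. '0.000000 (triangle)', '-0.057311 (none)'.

2 + 0 + 3 = 5 ≠ 0: azimuthal integral kills it; I = 0

0.000000 (m_sum)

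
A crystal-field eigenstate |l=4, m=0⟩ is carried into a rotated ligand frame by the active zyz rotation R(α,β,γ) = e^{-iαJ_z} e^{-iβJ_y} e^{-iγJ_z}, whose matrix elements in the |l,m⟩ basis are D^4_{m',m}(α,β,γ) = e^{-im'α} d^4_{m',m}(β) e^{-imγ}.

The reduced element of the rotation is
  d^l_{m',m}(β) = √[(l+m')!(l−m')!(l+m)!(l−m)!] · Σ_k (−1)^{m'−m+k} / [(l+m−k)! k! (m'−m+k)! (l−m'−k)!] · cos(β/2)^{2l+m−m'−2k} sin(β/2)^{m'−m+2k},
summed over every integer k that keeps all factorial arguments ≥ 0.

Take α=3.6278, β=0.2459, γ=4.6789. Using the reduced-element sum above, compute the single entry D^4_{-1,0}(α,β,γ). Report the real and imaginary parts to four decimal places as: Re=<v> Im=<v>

Re=-0.4184 Im=-0.2211

D^4_{-1,0}(3.6278,0.2459,4.6789) = e^{-i·-1·3.6278}·d^4_{-1,0}(0.2459)·e^{-i·0·4.6789}. Compute d first:
c=cos(0.245900/2)=0.992451, s=sin(0.245900/2)=0.122640; N=√[6·120·24·24]=643.987578
k∈{1,2,3,4} keeps every argument non-negative
  k=1: (−1)^0·643.9876/(144)·0.9925^7·0.1226^1 = +0.520131
  k=2: (−1)^1·643.9876/(24)·0.9925^5·0.1226^3 = -0.047656
  k=3: (−1)^2·643.9876/(24)·0.9925^3·0.1226^5 = +0.000728
  k=4: (−1)^3·643.9876/(144)·0.9925^1·0.1226^7 = -0.000002
d^4_{-1,0}(0.2459) = +0.520131 -0.047656 +0.000728 -0.000002 = +0.473201
Phases: e^{-i·(-1)·3.6278}=-0.884111-0.467276i, e^{-i·(0)·4.6789}=+1.000000+0.000000i ⇒ D=-0.418363-0.221116i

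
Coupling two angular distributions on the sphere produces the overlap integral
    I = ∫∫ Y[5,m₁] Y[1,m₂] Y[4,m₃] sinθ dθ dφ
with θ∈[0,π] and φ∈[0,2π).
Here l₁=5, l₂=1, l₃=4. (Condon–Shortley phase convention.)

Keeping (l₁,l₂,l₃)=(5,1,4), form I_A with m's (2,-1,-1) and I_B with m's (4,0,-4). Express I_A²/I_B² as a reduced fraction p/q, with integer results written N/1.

7/3

Same 5,1,4: normalisation and zero-m 3j drop out of the ratio.
A: Δ: 2! 8! 0! / 11! → 1/495; sum: t=0:+1/1440 = 1/1440; 3j²(5 1 4; 2 -1 -1) = Δ·Π!·Σ² = 7/165  (sign -1)
B: Δ: 2! 8! 0! / 11! → 1/495; sum: t=1:−1/40320 = -1/40320; 3j²(5 1 4; 4 0 -4) = Δ·Π!·Σ² = 1/55  (sign -1)
I_A²/I_B² = (7/165)/(1/55) = 7/3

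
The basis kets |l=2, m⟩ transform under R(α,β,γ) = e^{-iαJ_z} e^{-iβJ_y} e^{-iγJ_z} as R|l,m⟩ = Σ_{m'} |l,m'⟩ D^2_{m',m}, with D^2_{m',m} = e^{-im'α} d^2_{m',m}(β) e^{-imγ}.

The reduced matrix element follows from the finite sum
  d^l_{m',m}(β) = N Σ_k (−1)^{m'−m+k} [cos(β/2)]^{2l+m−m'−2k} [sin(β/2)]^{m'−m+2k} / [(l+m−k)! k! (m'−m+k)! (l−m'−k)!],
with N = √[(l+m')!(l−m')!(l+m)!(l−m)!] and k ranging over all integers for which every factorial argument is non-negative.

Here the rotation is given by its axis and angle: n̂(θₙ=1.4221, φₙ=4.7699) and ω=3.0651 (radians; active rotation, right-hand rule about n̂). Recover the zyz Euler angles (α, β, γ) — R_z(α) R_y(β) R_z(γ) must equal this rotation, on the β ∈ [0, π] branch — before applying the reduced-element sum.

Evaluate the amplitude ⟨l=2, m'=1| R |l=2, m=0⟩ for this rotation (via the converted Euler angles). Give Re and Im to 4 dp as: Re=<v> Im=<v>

Axis–angle → zyz. n̂ = (sinθₙcosφₙ, sinθₙsinφₙ, cosθₙ) = (+0.056845, -0.987330, +0.148149), ω = 3.0651.
R = I cosω + sinω [n̂]ₓ + (1−cosω) n̂n̂ᵀ gives
  R = [-0.990623, -0.123407, -0.058631; -0.100764, +0.949715, -0.296460; +0.092268, -0.287772, -0.953244]
β = atan2(√(R₁₃²+R₂₃²), R₃₃) = 2.834590; α = atan2(R₂₃, R₁₃) mod 2π = 4.517137; γ = atan2(R₃₂, −R₃₁) mod 2π = 4.402115
D^2_{1,0}(4.5171,2.8346,4.4021) = e^{-i·1·4.5171}·d^2_{1,0}(2.8346)·e^{-i·0·4.4021}. Compute d first:
Half-angle: c=0.152899, s=0.988242. N=√(6·1·2·2)=4.898979
k∈{0,1} keeps every argument non-negative
  k=0: (−1)^1·4.8990/(2)·0.1529^3·0.9882^1 = -0.008653
  k=1: (−1)^2·4.8990/(2)·0.1529^1·0.9882^3 = +0.361468
d^2_{1,0}(2.8346) = -0.008653 +0.361468 = +0.352815
Phases: e^{-i·(1)·4.5171}=-0.194014+0.980999i, e^{-i·(0)·4.4021}=+1.000000+0.000000i ⇒ D=-0.068451+0.346111i

Re=-0.0685 Im=0.3461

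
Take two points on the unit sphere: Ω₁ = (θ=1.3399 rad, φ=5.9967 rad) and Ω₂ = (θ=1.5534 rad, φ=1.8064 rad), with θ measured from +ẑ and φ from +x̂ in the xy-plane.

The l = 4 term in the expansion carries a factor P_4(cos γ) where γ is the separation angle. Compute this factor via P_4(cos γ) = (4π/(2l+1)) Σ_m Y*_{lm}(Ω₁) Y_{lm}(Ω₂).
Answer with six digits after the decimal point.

-0.259088

Term-by-term m-sum for l=4 (normalisation 4π/9 = 1.396263):
  term(m=-4) = (-0.086956, -0.152735)   from Y*(Ω₁)=(0.163801, -0.362065), Y(Ω₂)=(0.259979, -0.357783)
  term(m=-3) = (0.005751, 0.000026)   from Y*(Ω₁)=(0.172509, -0.200158), Y(Ω₂)=(0.014133, 0.016550)
  term(m=-2) = (-0.033678, 0.057927)   from Y*(Ω₁)=(-0.168721, 0.108853), Y(Ω₂)=(0.297346, -0.151493)
  term(m=-1) = (-0.003414, -0.005934)   from Y*(Ω₁)=(-0.266229, 0.078428), Y(Ω₂)=(0.005758, 0.023986)
  term(m=+0) = (0.051036, 0.000000)   from Y*(Ω₁)=(0.161305, -0.000000), Y(Ω₂)=(0.316397, 0.000000)
  term(m=+1) = (-0.003414, 0.005934)   from Y*(Ω₁)=(0.266229, 0.078428), Y(Ω₂)=(-0.005758, 0.023986)
  term(m=+2) = (-0.033678, -0.057927)   from Y*(Ω₁)=(-0.168721, -0.108853), Y(Ω₂)=(0.297346, 0.151493)
  term(m=+3) = (0.005751, -0.000026)   from Y*(Ω₁)=(-0.172509, -0.200158), Y(Ω₂)=(-0.014133, 0.016550)
  term(m=+4) = (-0.086956, 0.152735)   from Y*(Ω₁)=(0.163801, 0.362065), Y(Ω₂)=(0.259979, 0.357783)
Accumulated sum (-0.185558, 0.000000); after 4π/(2l+1) scaling, (-0.259088, 0.000000) ⇒ P_4 = -0.259088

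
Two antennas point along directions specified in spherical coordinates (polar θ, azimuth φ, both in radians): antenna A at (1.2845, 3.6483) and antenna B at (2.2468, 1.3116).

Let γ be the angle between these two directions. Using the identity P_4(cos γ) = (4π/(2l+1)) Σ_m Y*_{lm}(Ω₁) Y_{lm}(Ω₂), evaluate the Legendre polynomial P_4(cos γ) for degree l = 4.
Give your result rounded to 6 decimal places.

-0.415316

Summing Y*_{l m}(θ₁,φ₁)·Y_{l m}(θ₂,φ₂) over m ∈ [−4, 4]; prefactor 4π/(2·4+1) = 1.396263:
  m=-4: (-0.16504 + 0.33646j) × (0.08341 + 0.14106j) = -0.06123 + 0.00478j  (running Σ = -0.06123 + 0.00478j)
  m=-3: (-0.01581 - 0.31164j) × (0.26081 - 0.26492j) = -0.08668 - 0.07709j  (running Σ = -0.14791 - 0.07231j)
  m=-2: (-0.07193 - 0.11541j) × (-0.30773 - 0.17554j) = 0.00188 + 0.04814j  (running Σ = -0.14603 - 0.02417j)
  m=-1: (0.27362 + 0.15187j) × (0.01537 - 0.05796j) = 0.01301 - 0.01352j  (running Σ = -0.13302 - 0.03769j)
  m=0: (0.08781 + 0.00000j) × (-0.35760 + 0.00000j) = -0.03140 + 0.00000j  (running Σ = -0.16442 - 0.03769j)
  m=1: (-0.27362 + 0.15187j) × (-0.01537 - 0.05796j) = 0.01301 + 0.01352j  (running Σ = -0.15142 - 0.02417j)
  m=2: (-0.07193 + 0.11541j) × (-0.30773 + 0.17554j) = 0.00188 - 0.04814j  (running Σ = -0.14954 - 0.07231j)
  m=3: (0.01581 - 0.31164j) × (-0.26081 - 0.26492j) = -0.08668 + 0.07709j  (running Σ = -0.23622 + 0.00478j)
  m=4: (-0.16504 - 0.33646j) × (0.08341 - 0.14106j) = -0.06123 - 0.00478j  (running Σ = -0.29745 + 0.00000j)
Total Σ_m = -0.29745 + 0.00000j. Multiply by 1.396263: -0.41532 + 0.00000j. P_4(cos γ) = -0.415316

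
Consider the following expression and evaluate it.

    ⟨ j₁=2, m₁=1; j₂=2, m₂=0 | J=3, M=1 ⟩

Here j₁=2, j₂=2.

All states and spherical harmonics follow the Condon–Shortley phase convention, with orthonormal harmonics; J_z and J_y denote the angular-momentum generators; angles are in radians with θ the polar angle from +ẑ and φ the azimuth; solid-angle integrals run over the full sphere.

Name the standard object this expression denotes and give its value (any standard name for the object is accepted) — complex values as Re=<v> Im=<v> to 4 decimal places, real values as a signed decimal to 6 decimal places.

This is a Clebsch–Gordan (vector-coupling) coefficient.
j₁+j₂−J=1  J+j₁−j₂=3  J−j₁+j₂=3  j₁+j₂+J+1=8
(j₁±m₁, j₂±m₂, J±M) = (3,1,2,2,4,2)
P² = 36/5
sum k=0..1:
  [0] +1/4 = 1/4
  [1] −1/12 = -1/12
S = 1/6
C² = P²·S² = 1/5 ; C = +0.447214

Clebsch–Gordan coefficient, +√(1/5) ≈ +0.447214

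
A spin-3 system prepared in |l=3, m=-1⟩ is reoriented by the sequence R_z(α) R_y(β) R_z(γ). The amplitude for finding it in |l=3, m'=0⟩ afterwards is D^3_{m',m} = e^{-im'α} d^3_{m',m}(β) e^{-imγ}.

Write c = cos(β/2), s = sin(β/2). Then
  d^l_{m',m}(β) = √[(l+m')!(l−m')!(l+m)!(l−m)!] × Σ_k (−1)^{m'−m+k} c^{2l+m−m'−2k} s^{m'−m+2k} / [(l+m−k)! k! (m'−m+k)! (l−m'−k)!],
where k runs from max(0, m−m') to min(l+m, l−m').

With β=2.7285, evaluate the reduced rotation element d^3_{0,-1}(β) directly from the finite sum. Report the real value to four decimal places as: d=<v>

d^3_{0,-1}(β=2.7285) via the finite sum:
Half-angle: c=0.205081, s=0.978745. N=√(6·6·2·24)=41.569219
k∈{0,1,2} keeps every argument non-negative
  k=0: (−1)^1·41.5692/(12)·0.2051^5·0.9787^1 = -0.001230
  k=1: (−1)^2·41.5692/(4)·0.2051^3·0.9787^3 = +0.084042
  k=2: (−1)^3·41.5692/(12)·0.2051^1·0.9787^5 = -0.638063
d^3_{0,-1}(2.7285) = -0.001230 +0.084042 -0.638063 = -0.555251

d=-0.5553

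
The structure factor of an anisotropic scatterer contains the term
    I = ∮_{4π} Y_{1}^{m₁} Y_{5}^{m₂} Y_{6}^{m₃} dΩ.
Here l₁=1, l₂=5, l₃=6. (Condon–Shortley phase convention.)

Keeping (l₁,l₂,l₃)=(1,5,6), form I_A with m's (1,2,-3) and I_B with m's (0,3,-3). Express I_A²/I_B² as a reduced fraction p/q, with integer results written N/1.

4/3

Shared (l₁,l₂,l₃)=(1,5,6): N and (l;000)² cancel in I_A²/I_B².
A: Δ = 0!·2!·10!/13! = 1/858; Racah Σ t=0..0: t=0:+1/60480 = 1/60480; ⇒ 3j(1 5 6; 1 2 -3)² = 6/143, sgn -1
B: Δ = 0!·2!·10!/13! = 1/858; Racah Σ t=0..0: t=0:+1/80640 = 1/80640; ⇒ 3j(1 5 6; 0 3 -3)² = 9/286, sgn -1
I_A²/I_B² = (6/143)/(9/286) = 4/3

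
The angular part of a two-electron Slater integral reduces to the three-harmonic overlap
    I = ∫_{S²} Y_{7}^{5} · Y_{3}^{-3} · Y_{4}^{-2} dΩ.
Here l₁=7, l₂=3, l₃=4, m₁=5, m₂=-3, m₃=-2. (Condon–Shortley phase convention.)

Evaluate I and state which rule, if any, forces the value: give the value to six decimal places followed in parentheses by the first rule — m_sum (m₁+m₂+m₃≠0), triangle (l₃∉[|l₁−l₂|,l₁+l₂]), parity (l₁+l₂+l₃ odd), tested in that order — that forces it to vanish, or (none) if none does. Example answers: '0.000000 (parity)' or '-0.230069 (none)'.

-0.204818 (none)

Rules hold: Σm=0, L=14 even, 4≤4≤10.
N = 15·7·9 = 945
Δ = 6!·8!·0!/15! = 1/45045
Racah Σ t=3..3: t=3:−1/20736 = -1/20736
⇒ 3j(7 3 4; 0 0 0)² = 35/1287, sgn -1
Racah Σ t=0..0: t=0:+1/1036800 = 1/1036800
⇒ 3j(7 3 4; 5 -3 -2)² = 4/195, sgn +1
4πI² = N·(3j₀)²·(3jₘ)² = 980/1859
I = -1·√(0.527165/4π) = -0.20481814
No selection rule forces the value: the integral is nonzero (none).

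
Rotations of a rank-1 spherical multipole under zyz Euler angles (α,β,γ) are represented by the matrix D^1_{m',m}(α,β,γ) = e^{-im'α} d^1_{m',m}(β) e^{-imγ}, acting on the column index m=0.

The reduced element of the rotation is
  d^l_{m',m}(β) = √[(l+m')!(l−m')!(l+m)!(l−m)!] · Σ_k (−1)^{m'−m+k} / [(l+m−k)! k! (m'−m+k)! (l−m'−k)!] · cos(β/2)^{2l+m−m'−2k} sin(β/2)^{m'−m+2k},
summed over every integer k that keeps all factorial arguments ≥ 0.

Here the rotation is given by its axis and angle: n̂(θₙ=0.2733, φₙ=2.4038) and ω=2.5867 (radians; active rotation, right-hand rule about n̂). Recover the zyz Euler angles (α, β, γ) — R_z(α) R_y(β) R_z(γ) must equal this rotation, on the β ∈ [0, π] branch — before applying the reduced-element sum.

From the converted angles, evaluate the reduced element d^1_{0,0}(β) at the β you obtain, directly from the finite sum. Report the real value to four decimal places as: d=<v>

d=0.8652

Axis–angle → zyz. n̂ = (sinθₙcosφₙ, sinθₙsinφₙ, cosθₙ) = (-0.199722, +0.181557, +0.962885), ω = 2.5867.
R = I cosω + sinω [n̂]ₓ + (1−cosω) n̂n̂ᵀ gives
  R = [-0.776165, -0.574379, -0.260110; +0.440217, -0.788977, +0.428630; -0.451417, +0.218183, +0.865228]
β = atan2(√(R₁₃²+R₂₃²), R₃₃) = 0.525192; α = atan2(R₂₃, R₁₃) mod 2π = 2.116230; γ = atan2(R₃₂, −R₃₁) mod 2π = 0.450222
d^1_{0,0}(β=0.5252) via the finite sum:
With c≡cos(β/2)=0.965719 and s≡sin(β/2)=0.259589, N=[1·1·1·1]^{1/2}=1.000000
The bounds max(0,m−m')=0 and min(l+m,l−m')=1 give 2 terms
  k=0: (−1)^0·1.0000/(1)·0.9657^2·0.2596^0 = +0.932614
  k=1: (−1)^1·1.0000/(1)·0.9657^0·0.2596^2 = -0.067386
d^1_{0,0}(0.5252) = +0.932614 -0.067386 = +0.865228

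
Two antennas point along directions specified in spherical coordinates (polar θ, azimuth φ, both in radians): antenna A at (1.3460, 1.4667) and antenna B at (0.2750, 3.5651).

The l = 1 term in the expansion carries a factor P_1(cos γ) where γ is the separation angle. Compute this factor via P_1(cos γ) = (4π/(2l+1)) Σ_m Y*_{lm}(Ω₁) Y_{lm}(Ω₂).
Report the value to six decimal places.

Summing Y*_{l m}(θ₁,φ₁)·Y_{l m}(θ₂,φ₂) over m ∈ [−1, 1]; prefactor 4π/(2·1+1) = 4.188790:
  m=-1: Y*=(0.034996, 0.334978)  Y=(-0.085529, 0.038555)  product (-0.015908, -0.027301)
  m=+0: Y*=(0.108913, -0.000000)  Y=(0.470243, 0.000000)  product (0.051216, 0.000000)
  m=+1: Y*=(-0.034996, 0.334978)  Y=(0.085529, 0.038555)  product (-0.015908, 0.027301)
Total Σ_m = (0.019399, 0.000000). Multiply by 4.188790: (0.081258, 0.000000). P_1(cos γ) = 0.081258

0.081258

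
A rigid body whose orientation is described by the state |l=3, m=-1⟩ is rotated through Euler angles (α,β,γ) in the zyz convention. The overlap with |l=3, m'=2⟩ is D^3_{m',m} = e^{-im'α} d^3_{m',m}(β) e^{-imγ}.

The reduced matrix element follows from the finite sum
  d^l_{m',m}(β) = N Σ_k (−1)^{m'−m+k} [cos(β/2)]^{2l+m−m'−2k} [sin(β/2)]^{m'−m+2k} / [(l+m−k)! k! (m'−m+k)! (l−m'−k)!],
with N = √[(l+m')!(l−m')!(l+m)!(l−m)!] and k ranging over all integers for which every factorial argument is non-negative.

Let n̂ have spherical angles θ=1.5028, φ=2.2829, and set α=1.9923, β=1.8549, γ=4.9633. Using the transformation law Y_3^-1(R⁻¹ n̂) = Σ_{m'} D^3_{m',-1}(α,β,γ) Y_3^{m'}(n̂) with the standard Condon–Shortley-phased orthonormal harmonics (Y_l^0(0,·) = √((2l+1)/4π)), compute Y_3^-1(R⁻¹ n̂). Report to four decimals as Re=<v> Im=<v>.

Need the full column D^3_{m',-1} for m'=−3..3 at α=1.9923, β=1.8549, γ=4.9633.
cos(β/2)=0.599876, sin(β/2)=0.800093
d^3_{-3,-1}: single k=2 term ⇒ +0.321050;  D = -0.017769-0.320558i
d^3_{-2,-1}: k∈[1..2] ⇒ +0.196539 -0.699256 = -0.502717;  D = +0.446630-0.230751i
d^3_{-1,-1}: k∈[0..2] ⇒ +0.046598 -0.663158 +0.884782 = +0.268221;  D = +0.209835+0.167069i
d^3_{0,-1}: k∈[0..2] ⇒ -0.215298 +1.148994 -0.681325 = +0.252372;  D = +0.062661-0.244469i
d^3_{1,-1}: k∈[0..2] ⇒ +0.497369 -1.179709 +0.262327 = -0.420013;  D = +0.413917-0.071304i
d^3_{2,-1}: k∈[0..1] ⇒ -0.699256 +0.621962 = -0.077294;  D = -0.043138-0.064136i
d^3_{3,-1}: single k=0 term ⇒ +0.571124;  D = +0.302015-0.484736i
Y_3^{m'}(θ=1.5028,φ=2.2829) and Σ D·Y over m':
  (-0.0178-0.3206i)·(+0.3498-0.2220i)  (+0.4466-0.2308i)·(-0.0101+0.0684i)  (+0.2098+0.1671i)·(+0.2058+0.2384i)  (+0.0627-0.2445i)·(-0.0755+0.0000i)  (+0.4139-0.0713i)·(-0.2058+0.2384i)  (-0.0431-0.0641i)·(-0.0101-0.0684i)  (+0.3020-0.4847i)·(-0.3498-0.2220i)
Y_3^-1(R⁻¹ n̂) = -0.352915+0.247036i

Re=-0.3529 Im=0.2470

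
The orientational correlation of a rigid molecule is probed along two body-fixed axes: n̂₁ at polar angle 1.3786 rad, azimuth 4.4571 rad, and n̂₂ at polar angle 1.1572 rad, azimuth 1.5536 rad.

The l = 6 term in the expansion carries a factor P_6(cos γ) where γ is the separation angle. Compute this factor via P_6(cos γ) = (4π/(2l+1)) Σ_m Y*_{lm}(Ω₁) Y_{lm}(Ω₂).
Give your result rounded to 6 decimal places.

-0.386842

Addition theorem: P_6(cos γ) = (4π/13) Σ_m Y*_{lm}(Ω₁) Y_{lm}(Ω₂), m = −6…6:
  term(m=-6) = (0.017444, -0.121808)   from Y*(Ω₁)=(-0.016875, 0.431782), Y(Ω₂)=(-0.283252, -0.029330)
  term(m=-5) = (-0.046820, 0.117108)   from Y*(Ω₁)=(-0.278762, -0.084509), Y(Ω₂)=(0.037182, -0.431371)
  term(m=-4) = (-0.022399, 0.031479)   from Y*(Ω₁)=(-0.103579, 0.169079), Y(Ω₂)=(0.194385, 0.013392)
  term(m=-3) = (-0.056808, 0.049252)   from Y*(Ω₁)=(-0.211972, -0.220418), Y(Ω₂)=(0.012678, -0.245536)
  term(m=-2) = (-0.030859, 0.015916)   from Y*(Ω₁)=(-0.106003, 0.059374), Y(Ω₂)=(0.285613, 0.009827)
  term(m=-1) = (-0.045630, 0.011074)   from Y*(Ω₁)=(-0.077036, -0.295177), Y(Ω₂)=(0.002647, -0.153893)
  term(m=+0) = (-0.030049, -0.000000)   from Y*(Ω₁)=(-0.100250, -0.000000), Y(Ω₂)=(0.299743, 0.000000)
  term(m=+1) = (-0.045630, -0.011074)   from Y*(Ω₁)=(0.077036, -0.295177), Y(Ω₂)=(-0.002647, -0.153893)
  term(m=+2) = (-0.030859, -0.015916)   from Y*(Ω₁)=(-0.106003, -0.059374), Y(Ω₂)=(0.285613, -0.009827)
  term(m=+3) = (-0.056808, -0.049252)   from Y*(Ω₁)=(0.211972, -0.220418), Y(Ω₂)=(-0.012678, -0.245536)
  term(m=+4) = (-0.022399, -0.031479)   from Y*(Ω₁)=(-0.103579, -0.169079), Y(Ω₂)=(0.194385, -0.013392)
  term(m=+5) = (-0.046820, -0.117108)   from Y*(Ω₁)=(0.278762, -0.084509), Y(Ω₂)=(-0.037182, -0.431371)
  term(m=+6) = (0.017444, 0.121808)   from Y*(Ω₁)=(-0.016875, -0.431782), Y(Ω₂)=(-0.283252, 0.029330)
Total Σ_m = (-0.400191, 0.000000). Multiply by 0.966644: (-0.386842, 0.000000). P_6(cos γ) = -0.386842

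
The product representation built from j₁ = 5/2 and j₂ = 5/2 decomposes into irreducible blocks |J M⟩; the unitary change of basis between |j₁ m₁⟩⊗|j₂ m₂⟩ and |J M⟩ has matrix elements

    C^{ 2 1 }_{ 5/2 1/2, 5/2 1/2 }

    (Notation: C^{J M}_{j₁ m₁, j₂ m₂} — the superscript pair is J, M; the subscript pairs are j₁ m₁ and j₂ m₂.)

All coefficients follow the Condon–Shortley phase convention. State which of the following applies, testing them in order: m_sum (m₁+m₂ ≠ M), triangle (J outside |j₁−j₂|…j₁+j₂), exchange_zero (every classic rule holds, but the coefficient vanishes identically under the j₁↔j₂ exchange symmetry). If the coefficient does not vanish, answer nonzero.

m-sum: m₁+m₂ = 1/2+1/2 = 1, M = 1  ✓
triangle: |j₁−j₂| = 0 ≤ J = 2 ≤ j₁+j₂ = 5  ✓
exchange: j₁=j₂ and m₁=m₂, and (−1)^(j₁+j₂−J) = (−1)^3 = −1 forces ⟨j₁m₁;j₂m₂|JM⟩ = −⟨j₂m₂;j₁m₁|JM⟩ = −⟨j₁m₁;j₂m₂|JM⟩ ⇒ the coefficient vanishes identically
Racah sum check: Σ_k collapses to 0 ⇒ CG = 0

exchange_zero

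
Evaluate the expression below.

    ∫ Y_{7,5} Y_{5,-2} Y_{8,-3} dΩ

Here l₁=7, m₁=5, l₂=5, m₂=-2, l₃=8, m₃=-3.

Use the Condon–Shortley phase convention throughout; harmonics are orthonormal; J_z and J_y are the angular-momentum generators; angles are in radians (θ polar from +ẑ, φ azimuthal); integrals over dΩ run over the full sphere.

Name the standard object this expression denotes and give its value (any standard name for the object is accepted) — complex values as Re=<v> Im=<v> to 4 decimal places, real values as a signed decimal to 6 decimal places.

This is a Gaunt coefficient — the integral of a triple product of spherical harmonics over the sphere.
m-sum 0 ✓  L=20 even ✓  2≤8≤12 ✓
Π(2lᵢ+1) = 15×11×17 = 2805
triangle coeff Δ(7,5,8) = 1/814773960
Σ_t [0,4]: t=0:+1/87091200 t=1:−1/4976640 t=2:+1/2073600 t=3:−1/4976640 t=4:+1/87091200 = 1/9676800
(3j)²=360/46189 [(7 5 8; 0 0 0)], sign=+1
Σ_t [0,2]: t=0:+1/69672960 t=1:−1/104509440 t=2:+1/1741824000 = 1/186624000
(3j)²=308/62985 [(7 5 8; 5 -2 -3)], sign=-1
⇒ 4πI² = 110880/1037153
I = (-1)√(110880/1037153/(4π)) = -0.09223596

Gaunt coefficient, -0.092236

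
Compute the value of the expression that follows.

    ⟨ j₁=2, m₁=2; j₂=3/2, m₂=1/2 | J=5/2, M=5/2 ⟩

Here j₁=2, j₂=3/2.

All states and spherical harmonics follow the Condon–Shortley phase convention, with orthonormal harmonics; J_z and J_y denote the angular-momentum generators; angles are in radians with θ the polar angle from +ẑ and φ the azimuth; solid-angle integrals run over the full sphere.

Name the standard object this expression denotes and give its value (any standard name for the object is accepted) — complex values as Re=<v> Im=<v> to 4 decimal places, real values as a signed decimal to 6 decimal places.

Clebsch–Gordan coefficient, +√(4/7) ≈ +0.755929

This is a Clebsch–Gordan (vector-coupling) coefficient.
√[6·1!3!2!/7! · 4!0!2!1!5!0!] = √(576/7)
  +(−1)^0/∏(0,1,0,2,3,0)! = 1/12  (running 1/12)
⟨..|..⟩ = √(576/7)·(1/12) = +0.755929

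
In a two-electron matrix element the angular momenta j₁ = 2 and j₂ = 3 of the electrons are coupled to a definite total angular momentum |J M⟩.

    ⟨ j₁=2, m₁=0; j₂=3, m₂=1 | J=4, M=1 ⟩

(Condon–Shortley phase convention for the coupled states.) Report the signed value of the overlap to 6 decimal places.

j₁+j₂−J=1  J+j₁−j₂=3  J−j₁+j₂=5  j₁+j₂+J+1=10
(j₁±m₁, j₂±m₂, J±M) = (2,2,4,2,5,3)
P² = 1728/7
sum k=0..1:
  [0] +1/48 = 1/48
  [1] −1/24 = -1/24
S = -1/48
C² = P²·S² = 3/28 ; C = -0.327327

−√(3/28) = -0.327327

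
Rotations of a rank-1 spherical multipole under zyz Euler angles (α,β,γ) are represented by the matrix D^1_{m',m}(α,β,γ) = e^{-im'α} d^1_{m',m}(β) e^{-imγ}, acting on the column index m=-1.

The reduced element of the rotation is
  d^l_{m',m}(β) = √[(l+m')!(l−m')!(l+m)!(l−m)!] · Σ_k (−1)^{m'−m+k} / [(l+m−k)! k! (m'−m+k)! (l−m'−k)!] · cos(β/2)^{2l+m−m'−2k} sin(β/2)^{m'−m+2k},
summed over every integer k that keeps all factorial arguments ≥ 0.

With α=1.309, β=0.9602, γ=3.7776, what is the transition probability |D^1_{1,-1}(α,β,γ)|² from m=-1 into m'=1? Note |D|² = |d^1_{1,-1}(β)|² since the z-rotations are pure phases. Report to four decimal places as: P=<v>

P=0.0455

Split into d^1_{1,-1}(β=0.9602) × two z-phases.
Half-angle: c=0.886949, s=0.461868. N=√(2·1·1·2)=2.000000
Admissible k: 0..0 (factorial args all ≥0)
  k=0: (−1)^2·2.0000/(2)·0.8869^0·0.4619^2 = +0.213322
d^1_{1,-1}(0.9602) = +0.213322
|D^1_{1,-1}|² = |d^1_{1,-1}(β)|² = (+0.213322)² = 0.045506 (the z-rotation phases have unit modulus)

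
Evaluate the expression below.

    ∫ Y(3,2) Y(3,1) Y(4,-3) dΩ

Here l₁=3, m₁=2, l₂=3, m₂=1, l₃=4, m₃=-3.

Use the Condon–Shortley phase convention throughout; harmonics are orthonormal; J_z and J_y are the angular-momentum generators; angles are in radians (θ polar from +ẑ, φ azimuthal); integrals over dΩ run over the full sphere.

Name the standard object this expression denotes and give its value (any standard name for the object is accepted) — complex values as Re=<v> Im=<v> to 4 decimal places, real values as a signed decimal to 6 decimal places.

This is a Gaunt coefficient — the integral of a triple product of spherical harmonics over the sphere.
Checks pass: Σm=0; 10 even; l₃=4∈[0,6].
(2·3+1)(2·3+1)(2·4+1) = 441
Δ: 2! 4! 4! / 11! → 1/34650
sum: t=0:+1/72 t=1:−1/16 t=2:+1/72 = -5/144
3j²(3 3 4; 0 0 0) = Δ·Π!·Σ² = 2/77  (sign -1)
sum: t=0:+1/288 t=1:−1/144 = -1/288
3j²(3 3 4; 2 1 -3) = Δ·Π!·Σ² = 1/99  (sign +1)
combine: 4πI² = 441·2/77·1/99 = 14/121
take √, sign -1: I = -0.09595473

Gaunt coefficient, -0.095955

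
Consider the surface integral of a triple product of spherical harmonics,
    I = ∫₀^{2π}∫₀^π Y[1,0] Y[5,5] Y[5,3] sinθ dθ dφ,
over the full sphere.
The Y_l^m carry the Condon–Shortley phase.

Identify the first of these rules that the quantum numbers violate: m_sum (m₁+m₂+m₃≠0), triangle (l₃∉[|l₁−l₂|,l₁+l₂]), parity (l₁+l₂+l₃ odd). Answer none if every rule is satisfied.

Σmᵢ = 8  ✗
l₃∈[|l₁−l₂|,l₁+l₂]=[4,6], have l₃=5
Σlᵢ = 11 ⇒ odd

m_sum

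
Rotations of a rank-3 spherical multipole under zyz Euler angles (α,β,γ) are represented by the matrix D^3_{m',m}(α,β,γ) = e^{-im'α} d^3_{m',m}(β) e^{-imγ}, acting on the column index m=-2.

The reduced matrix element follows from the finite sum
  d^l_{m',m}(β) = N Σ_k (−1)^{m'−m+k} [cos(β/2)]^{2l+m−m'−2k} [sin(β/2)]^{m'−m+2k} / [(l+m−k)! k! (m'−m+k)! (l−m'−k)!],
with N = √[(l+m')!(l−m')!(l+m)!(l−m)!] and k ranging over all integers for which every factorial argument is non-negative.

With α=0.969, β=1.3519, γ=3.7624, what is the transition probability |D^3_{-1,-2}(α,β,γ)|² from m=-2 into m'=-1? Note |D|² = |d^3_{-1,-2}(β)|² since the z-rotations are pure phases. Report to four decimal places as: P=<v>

Split into d^3_{-1,-2}(β=1.3519) × two z-phases.
Half-angle: c=0.780113, s=0.625639. N=√(2·24·1·120)=75.894664
k: max(0,(-2)−(-1))=0 … min(3+(-2),3−(-1))=1
  k=0: (−1)^1·75.8947/(24)·0.7801^5·0.6256^1 = -0.571625
  k=1: (−1)^2·75.8947/(12)·0.7801^3·0.6256^3 = +0.735315
d^3_{-1,-2}(1.3519) = -0.571625 +0.735315 = +0.163690
|D^3_{-1,-2}|² = |d^3_{-1,-2}(β)|² = (+0.163690)² = 0.026794 (the z-rotation phases have unit modulus)

P=0.0268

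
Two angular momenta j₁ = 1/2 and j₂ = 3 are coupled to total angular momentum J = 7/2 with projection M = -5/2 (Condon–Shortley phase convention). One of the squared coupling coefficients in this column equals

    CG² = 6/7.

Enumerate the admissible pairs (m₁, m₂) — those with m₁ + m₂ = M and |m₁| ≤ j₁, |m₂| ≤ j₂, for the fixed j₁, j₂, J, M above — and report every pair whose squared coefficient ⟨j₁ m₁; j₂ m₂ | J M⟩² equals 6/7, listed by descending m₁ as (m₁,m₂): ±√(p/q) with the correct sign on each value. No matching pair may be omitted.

Admissible pairs with m₁+m₂ = M = -5/2: (-1/2,-2), (1/2,-3)
  (m₁,m₂)=(1/2,-3): CG² = 1/7, CG = +√(1/7)
  (m₁,m₂)=(-1/2,-2): CG² = 6/7, CG = +√(6/7)   ← matches the target
Pairs with CG² = 6/7: (-1/2,-2): +√(6/7)

(-1/2,-2): +√(6/7)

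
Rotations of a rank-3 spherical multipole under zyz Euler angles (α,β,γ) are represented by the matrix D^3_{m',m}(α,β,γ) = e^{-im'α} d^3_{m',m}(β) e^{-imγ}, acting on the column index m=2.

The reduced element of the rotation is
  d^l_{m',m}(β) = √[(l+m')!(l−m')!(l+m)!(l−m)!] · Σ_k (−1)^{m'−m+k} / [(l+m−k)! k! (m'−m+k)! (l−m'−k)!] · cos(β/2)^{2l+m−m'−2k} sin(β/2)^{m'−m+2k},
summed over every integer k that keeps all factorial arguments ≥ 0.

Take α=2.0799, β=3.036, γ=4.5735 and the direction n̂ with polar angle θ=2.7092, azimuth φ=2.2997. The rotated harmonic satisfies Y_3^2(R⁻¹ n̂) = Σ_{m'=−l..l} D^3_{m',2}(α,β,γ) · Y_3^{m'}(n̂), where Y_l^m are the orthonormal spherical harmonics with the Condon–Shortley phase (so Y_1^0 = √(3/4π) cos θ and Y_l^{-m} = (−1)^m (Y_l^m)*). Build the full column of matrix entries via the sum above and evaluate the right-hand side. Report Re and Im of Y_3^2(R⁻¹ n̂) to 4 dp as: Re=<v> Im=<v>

Need the full column D^3_{m',2} for m'=−3..3 at α=2.0799, β=3.0360, γ=4.5735.
cos(β/2)=0.052772, sin(β/2)=0.998607
d^3_{-3,2}: single k=5 term ⇒ +0.128366;  D = -0.124859-0.029801i
d^3_{-2,2}: k∈[4..5] ⇒ +0.013847 -0.991669 = -0.977822;  D = -0.265347-0.941130i
d^3_{-1,2}: k∈[3..4] ⇒ +0.000926 -0.165720 = -0.164794;  D = -0.116700+0.116354i
d^3_{0,2}: k∈[2..3] ⇒ +0.000042 -0.015168 = -0.015126;  D = +0.014546+0.004148i
d^3_{1,2}: k∈[1..2] ⇒ +0.000001 -0.000926 = -0.000924;  D = -0.000212-0.000900i
d^3_{2,2}: k∈[0..1] ⇒ +0.000000 -0.000039 = -0.000039;  D = -0.000029+0.000026i
d^3_{3,2}: single k=0 term ⇒ -0.000001;  D = +0.000001+0.000000i
Y_3^{m'}(θ=2.7092,φ=2.2997) and Σ D·Y over m':
  (-0.1249-0.0298i)·(+0.0251-0.0177i)  (-0.2653-0.9411i)·(+0.0184-0.1619i)  (-0.1167+0.1164i)·(-0.2816-0.3154i)  (+0.0145+0.0041i)·(-0.3802+0.0000i)  (-0.0002-0.0009i)·(+0.2816-0.3154i)  (-0.0000+0.0000i)·(+0.0184+0.1619i)  (+0.0000+0.0000i)·(-0.0251-0.0177i)
Y_3^2(R⁻¹ n̂) = -0.097224+0.029408i

Re=-0.0972 Im=0.0294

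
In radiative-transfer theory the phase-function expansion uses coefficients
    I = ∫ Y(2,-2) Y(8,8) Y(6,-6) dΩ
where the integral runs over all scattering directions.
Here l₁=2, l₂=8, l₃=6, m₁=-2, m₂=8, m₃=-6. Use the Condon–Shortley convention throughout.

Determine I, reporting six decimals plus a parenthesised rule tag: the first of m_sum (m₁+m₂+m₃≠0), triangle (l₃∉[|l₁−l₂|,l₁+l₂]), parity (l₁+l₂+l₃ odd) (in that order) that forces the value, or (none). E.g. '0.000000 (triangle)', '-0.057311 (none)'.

m-sum 0 ✓  L=16 even ✓  6≤6≤10 ✓
Π(2lᵢ+1) = 5×17×13 = 1105
triangle coeff Δ(2,8,6) = 1/30940
Σ_t [2,2]: t=2:+1/2073600 = 1/2073600
(3j)²=28/1105 [(2 8 6; 0 0 0)], sign=+1
Σ_t [4,4]: t=4:+1/11496038400 = 1/11496038400
(3j)²=1/17 [(2 8 6; -2 8 -6)], sign=+1
⇒ 4πI² = 28/17
I = (+1)√(28/17/(4π)) = 0.36203422
No selection rule forces the value: the integral is nonzero (none).

0.362034 (none)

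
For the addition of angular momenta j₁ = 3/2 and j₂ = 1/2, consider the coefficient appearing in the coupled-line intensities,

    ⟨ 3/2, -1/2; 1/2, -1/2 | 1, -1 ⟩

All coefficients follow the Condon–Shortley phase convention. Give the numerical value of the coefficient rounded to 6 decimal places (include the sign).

j₁+j₂−J=1  J+j₁−j₂=2  J−j₁+j₂=0  j₁+j₂+J+1=4
(j₁±m₁, j₂±m₂, J±M) = (1,2,0,1,0,2)
P² = 1
sum k=0..0:
  [0] +1/2 = 1/2
S = 1/2
C² = P²·S² = 1/4 ; C = +0.500000

+0.500000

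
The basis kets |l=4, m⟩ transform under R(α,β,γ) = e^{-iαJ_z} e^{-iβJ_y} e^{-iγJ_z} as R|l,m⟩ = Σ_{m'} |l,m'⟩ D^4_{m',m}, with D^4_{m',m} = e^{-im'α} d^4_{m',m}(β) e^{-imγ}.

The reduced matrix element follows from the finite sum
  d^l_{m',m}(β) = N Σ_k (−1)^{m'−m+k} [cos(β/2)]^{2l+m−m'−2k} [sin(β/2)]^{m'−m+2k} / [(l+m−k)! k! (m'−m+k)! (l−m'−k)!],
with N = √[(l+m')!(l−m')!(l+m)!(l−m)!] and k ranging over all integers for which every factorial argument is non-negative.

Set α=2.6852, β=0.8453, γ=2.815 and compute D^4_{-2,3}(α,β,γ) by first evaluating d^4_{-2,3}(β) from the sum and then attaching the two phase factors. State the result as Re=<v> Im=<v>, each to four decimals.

Re=-0.0920 Im=-0.0062

Split into d^4_{-2,3}(β=0.8453) × two z-phases.
Half-angle: c=0.912005, s=0.410179. N=√(2·720·5040·1)=2693.993318
The bounds max(0,m−m')=5 and min(l+m,l−m')=6 give 2 terms
  k=5: (−1)^0·2693.9933/(240)·0.9120^3·0.4102^5 = +0.098865
  k=6: (−1)^1·2693.9933/(720)·0.9120^1·0.4102^7 = -0.006666
d^4_{-2,3}(0.8453) = +0.098865 -0.006666 = +0.092199
Attach z-rotation phases: D = e^{-i(-2)(2.6852)}·(+0.092199)·e^{-i(3)(2.8150)} = -0.091992-0.006172i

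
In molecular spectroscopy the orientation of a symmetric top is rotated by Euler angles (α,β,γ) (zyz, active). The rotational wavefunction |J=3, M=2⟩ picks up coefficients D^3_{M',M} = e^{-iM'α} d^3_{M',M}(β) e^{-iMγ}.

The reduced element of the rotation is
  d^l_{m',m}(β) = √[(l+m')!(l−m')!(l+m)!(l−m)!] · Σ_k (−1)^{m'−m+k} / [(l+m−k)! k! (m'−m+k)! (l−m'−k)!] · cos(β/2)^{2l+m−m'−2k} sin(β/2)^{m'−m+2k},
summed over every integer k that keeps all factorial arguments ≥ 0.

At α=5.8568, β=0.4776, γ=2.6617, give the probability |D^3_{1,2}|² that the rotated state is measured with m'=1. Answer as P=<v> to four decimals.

D^3_{1,2}(5.8568,0.4776,2.6617) = e^{-i·1·5.8568}·d^3_{1,2}(0.4776)·e^{-i·2·2.6617}. Compute d first:
Half-angle: c=0.971623, s=0.236537. N=√(24·2·120·1)=75.894664
k∈{1,2} keeps every argument non-negative
  k=1: (−1)^0·75.8947/(24)·0.9716^5·0.2365^1 = +0.647719
  k=2: (−1)^1·75.8947/(12)·0.9716^3·0.2365^3 = -0.076775
d^3_{1,2}(0.4776) = +0.647719 -0.076775 = +0.570944
|D^3_{1,2}|² = |d^3_{1,2}(β)|² = (+0.570944)² = 0.325977 (the z-rotation phases have unit modulus)

P=0.3260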